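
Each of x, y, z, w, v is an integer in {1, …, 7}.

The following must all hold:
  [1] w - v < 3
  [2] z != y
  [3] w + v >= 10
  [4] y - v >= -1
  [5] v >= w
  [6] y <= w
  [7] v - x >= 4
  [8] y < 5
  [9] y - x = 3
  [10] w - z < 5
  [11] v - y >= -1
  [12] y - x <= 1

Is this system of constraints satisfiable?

Constraints 4, 7, and 12 give y − v ≥ -1, v − x ≥ 4, x − y ≥ -1.
Adding all 3 inequalities: the left sides telescope to 0, and the right sides sum to (-1) + 4 + (-1) = 2. So 0 ≥ 2, which is false.

Unsatisfiable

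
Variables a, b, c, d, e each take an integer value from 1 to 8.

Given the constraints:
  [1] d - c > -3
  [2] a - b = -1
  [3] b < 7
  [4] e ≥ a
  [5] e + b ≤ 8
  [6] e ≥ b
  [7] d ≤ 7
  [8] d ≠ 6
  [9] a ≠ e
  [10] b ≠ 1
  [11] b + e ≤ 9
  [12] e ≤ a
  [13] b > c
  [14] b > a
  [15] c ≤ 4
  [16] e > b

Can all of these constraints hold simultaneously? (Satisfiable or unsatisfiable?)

Unsatisfiable

Constraints 12, 14, and 16 give b < e, e ≤ a, a < b. Chaining: b < e ≤ a < b, which forces b < b — impossible.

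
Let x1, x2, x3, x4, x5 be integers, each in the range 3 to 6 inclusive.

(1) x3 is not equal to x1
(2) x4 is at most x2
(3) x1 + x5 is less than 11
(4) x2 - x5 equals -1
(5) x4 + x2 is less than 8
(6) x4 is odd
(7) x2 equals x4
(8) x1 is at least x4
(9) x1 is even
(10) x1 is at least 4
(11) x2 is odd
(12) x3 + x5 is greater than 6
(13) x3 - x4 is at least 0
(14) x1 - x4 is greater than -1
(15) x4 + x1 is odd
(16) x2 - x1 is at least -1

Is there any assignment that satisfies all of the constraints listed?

Take x1 = 4, x2 = 3, x3 = 3, x4 = 3, x5 = 4. Then constraint 3: x1 + x5 = 8; constraint 4: x2 - x5 = -1, and every other listed constraint is also met.

Satisfiable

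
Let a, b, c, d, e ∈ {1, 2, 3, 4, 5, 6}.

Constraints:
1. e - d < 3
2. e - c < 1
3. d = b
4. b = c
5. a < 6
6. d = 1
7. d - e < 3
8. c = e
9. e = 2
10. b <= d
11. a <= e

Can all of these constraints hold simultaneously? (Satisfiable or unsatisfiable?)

Constraint 6 fixes d = 1 and constraint 9 fixes e = 2. Constraints 3, 4, and 8 give d = b = c = e, so d = e. But 1 ≠ 2 — contradiction.

Unsatisfiable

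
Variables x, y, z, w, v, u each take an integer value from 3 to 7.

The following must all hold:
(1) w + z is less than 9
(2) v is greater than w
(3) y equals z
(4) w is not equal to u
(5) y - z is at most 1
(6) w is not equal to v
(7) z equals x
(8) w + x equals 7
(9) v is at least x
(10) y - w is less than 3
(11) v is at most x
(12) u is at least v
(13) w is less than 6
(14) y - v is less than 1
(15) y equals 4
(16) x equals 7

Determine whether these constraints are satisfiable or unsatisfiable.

Unsatisfiable

Constraint 15 fixes y = 4 and constraint 16 fixes x = 7. Constraints 3 and 7 give y = z = x, so y = x. But 4 ≠ 7 — contradiction.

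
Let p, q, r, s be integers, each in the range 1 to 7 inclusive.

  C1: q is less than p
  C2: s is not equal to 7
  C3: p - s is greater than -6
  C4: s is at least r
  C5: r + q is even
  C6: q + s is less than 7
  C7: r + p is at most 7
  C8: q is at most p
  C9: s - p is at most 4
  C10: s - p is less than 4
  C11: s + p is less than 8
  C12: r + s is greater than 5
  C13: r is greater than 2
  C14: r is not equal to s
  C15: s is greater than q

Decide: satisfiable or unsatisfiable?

Satisfiable

Take p = 2, q = 1, r = 3, s = 5. Then constraint 3: p - s = -3; constraint 6: q + s = 6; constraint 7: r + p = 5, and every other listed constraint is also met.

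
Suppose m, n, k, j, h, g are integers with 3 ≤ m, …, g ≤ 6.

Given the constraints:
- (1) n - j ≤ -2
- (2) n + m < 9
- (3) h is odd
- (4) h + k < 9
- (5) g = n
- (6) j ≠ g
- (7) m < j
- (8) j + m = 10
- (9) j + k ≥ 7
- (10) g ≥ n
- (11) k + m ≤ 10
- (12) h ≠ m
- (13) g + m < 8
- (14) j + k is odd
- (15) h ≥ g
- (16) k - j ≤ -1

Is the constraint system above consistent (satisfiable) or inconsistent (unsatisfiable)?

Satisfiable

Take m = 4, n = 3, k = 3, j = 6, h = 3, g = 3. Then constraint 1: n - j = -3; constraint 2: n + m = 7, and every other listed constraint is also met.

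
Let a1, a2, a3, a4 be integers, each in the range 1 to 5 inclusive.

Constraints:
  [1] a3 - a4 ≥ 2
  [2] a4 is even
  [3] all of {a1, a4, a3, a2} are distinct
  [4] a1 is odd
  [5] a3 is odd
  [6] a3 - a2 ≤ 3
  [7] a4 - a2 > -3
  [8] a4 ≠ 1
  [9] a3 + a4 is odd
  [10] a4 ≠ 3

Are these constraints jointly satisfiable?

Satisfiable

Take a1 = 3, a2 = 4, a3 = 5, a4 = 2. Then constraint 1: a3 - a4 = 3; constraint 6: a3 - a2 = 1; constraint 7: a4 - a2 = -2, and every other listed constraint is also met.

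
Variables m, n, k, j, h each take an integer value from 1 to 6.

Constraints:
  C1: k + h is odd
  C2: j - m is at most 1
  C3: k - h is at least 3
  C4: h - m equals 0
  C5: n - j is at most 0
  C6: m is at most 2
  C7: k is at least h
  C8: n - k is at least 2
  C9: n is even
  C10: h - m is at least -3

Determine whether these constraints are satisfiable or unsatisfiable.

Constraints 2, 3, 5, 8, and 10 give j − n ≥ 0, n − k ≥ 2, k − h ≥ 3, h − m ≥ -3, m − j ≥ -1.
Adding all 5 inequalities: the left sides telescope to 0, and the right sides sum to 0 + 2 + 3 + (-3) + (-1) = 1. So 0 ≥ 1, which is false.

Unsatisfiable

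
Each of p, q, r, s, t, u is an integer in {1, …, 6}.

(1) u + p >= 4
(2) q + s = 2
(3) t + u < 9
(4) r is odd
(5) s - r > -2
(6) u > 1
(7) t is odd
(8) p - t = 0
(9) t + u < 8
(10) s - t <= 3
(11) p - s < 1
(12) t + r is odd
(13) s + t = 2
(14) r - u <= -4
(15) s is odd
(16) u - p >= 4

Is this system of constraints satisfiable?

Constraint 7 makes t odd and constraint 4 makes r odd, so t + r must be even. Constraint 12 says t + r is odd — contradiction.

Unsatisfiable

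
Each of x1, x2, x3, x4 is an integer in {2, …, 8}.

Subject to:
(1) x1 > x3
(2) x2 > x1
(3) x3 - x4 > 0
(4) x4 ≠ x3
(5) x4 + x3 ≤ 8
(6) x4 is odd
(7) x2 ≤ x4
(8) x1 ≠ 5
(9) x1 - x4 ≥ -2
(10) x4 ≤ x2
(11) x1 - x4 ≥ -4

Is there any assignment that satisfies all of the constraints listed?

Constraints 1, 2, 3, and 7 give x3 < x1, x1 < x2, x2 ≤ x4, x4 < x3. Chaining: x3 < x1 < x2 ≤ x4 < x3, which forces x3 < x3 — impossible.

Unsatisfiable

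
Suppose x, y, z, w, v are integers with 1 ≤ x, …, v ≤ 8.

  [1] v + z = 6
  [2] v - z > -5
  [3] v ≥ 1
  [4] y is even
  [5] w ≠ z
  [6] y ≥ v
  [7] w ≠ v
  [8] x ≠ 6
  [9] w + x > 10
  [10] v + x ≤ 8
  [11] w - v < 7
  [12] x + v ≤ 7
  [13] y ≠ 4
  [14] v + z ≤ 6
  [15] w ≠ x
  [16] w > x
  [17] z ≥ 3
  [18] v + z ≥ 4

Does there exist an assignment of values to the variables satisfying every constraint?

Satisfiable

Take x = 5, y = 2, z = 4, w = 6, v = 2. Then constraint 1: v + z = 6; constraint 2: v - z = -2; constraint 9: w + x = 11, and every other listed constraint is also met.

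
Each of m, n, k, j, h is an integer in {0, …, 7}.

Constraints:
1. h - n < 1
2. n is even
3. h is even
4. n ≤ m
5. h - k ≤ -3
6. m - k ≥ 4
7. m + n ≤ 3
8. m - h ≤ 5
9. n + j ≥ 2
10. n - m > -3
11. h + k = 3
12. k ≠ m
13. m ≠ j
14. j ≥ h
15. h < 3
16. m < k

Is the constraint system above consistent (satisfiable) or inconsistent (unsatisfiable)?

Constraints 5, 6, and 8 give h − m ≥ -5, m − k ≥ 4, k − h ≥ 3.
Adding all 3 inequalities: the left sides telescope to 0, and the right sides sum to (-5) + 4 + 3 = 2. So 0 ≥ 2, which is false.

Unsatisfiable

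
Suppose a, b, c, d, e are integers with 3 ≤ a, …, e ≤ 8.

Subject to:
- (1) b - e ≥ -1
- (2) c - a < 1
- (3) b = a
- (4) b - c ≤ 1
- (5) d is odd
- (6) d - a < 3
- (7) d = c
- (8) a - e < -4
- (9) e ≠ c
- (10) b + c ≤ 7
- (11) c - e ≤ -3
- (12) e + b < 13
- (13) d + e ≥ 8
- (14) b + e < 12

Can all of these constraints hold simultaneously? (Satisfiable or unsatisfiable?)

Constraints 1, 4, and 11 give e − c ≥ 3, c − b ≥ -1, b − e ≥ -1.
Adding all 3 inequalities: the left sides telescope to 0, and the right sides sum to 3 + (-1) + (-1) = 1. So 0 ≥ 1, which is false.

Unsatisfiable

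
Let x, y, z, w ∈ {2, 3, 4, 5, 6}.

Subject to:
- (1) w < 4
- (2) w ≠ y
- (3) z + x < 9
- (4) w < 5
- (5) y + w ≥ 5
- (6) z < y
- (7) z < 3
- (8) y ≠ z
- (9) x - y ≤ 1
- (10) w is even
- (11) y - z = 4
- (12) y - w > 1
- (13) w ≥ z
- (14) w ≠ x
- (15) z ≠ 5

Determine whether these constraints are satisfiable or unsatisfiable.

Setting (x, y, z, w) = (6, 6, 2, 2) satisfies everything: constraint 3: z + x = 8; constraint 5: y + w = 8; constraint 9: x - y = 0, and the others follow.

Satisfiable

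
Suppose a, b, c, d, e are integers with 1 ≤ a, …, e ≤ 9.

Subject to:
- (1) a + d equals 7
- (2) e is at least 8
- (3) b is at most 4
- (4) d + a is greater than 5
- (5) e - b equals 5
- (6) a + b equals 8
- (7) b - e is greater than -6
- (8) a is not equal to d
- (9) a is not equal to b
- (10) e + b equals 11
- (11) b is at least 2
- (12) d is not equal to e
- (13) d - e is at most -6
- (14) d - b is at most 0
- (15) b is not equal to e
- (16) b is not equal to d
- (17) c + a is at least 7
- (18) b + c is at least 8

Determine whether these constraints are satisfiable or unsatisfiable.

Setting (a, b, c, d, e) = (5, 3, 5, 2, 8) satisfies everything: constraint 1: a + d = 7; constraint 4: d + a = 7, and the others follow.

Satisfiable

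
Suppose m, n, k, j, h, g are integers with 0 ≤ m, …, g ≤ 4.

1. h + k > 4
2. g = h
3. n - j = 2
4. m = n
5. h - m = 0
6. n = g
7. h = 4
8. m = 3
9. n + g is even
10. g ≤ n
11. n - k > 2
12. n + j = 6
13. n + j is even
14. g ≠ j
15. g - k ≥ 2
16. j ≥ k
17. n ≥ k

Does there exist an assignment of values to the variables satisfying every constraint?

Unsatisfiable

Constraint 8 fixes m = 3 and constraint 7 fixes h = 4. Constraints 2, 4, and 6 give m = n = g = h, so m = h. But 3 ≠ 4 — contradiction.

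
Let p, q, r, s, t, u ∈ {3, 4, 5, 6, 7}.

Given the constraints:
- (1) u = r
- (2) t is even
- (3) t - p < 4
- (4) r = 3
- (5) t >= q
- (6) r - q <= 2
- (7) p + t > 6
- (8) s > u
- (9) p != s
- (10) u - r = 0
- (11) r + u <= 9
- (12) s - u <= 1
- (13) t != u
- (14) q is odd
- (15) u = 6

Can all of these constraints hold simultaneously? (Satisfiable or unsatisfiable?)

Constraint 15 fixes u = 6 and constraint 4 fixes r = 3, but constraint 1 requires u = r. Since 6 ≠ 3, contradiction.

Unsatisfiable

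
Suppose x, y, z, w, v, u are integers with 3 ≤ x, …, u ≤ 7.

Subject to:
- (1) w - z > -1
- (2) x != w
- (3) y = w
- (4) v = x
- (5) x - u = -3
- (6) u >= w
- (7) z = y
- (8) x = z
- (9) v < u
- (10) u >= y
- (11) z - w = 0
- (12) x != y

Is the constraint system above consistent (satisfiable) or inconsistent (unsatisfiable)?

Unsatisfiable

From constraints 3, 7, and 8, x = z = y = w, so x = w. But constraint 2 says x ≠ w. Contradiction.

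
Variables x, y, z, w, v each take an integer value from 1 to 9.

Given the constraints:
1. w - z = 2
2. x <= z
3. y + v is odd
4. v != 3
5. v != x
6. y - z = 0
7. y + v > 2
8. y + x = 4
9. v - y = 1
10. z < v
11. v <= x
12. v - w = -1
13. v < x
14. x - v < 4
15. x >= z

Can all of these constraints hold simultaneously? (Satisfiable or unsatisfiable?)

Constraints 2, 10, and 13 give x ≤ z, z < v, v < x. Chaining: x ≤ z < v < x, which forces x < x — impossible.

Unsatisfiable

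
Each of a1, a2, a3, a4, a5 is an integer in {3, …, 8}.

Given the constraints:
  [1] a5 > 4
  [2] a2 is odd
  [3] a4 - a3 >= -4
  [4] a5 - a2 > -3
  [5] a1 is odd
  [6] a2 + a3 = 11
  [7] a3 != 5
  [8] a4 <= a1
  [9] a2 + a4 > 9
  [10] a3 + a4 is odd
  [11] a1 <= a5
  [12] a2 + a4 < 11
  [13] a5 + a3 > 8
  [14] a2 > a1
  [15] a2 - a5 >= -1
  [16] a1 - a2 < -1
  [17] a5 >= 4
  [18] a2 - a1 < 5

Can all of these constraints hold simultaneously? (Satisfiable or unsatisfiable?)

One satisfying assignment is a1 = 3, a2 = 7, a3 = 4, a4 = 3, a5 = 7.
For the less obvious constraints — constraint 3: a4 - a3 = -1; constraint 4: a5 - a2 = 0 — and the others hold by inspection.

Satisfiable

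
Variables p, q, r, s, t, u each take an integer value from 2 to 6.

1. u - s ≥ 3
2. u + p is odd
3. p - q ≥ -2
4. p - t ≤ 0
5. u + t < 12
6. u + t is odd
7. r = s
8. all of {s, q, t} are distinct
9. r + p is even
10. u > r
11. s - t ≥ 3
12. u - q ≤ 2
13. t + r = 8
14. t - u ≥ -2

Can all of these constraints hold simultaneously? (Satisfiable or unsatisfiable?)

Unsatisfiable

Constraints 1, 3, 4, 11, and 12 give p − q ≥ -2, q − u ≥ -2, u − s ≥ 3, s − t ≥ 3, t − p ≥ 0.
Adding all 5 inequalities: the left sides telescope to 0, and the right sides sum to (-2) + (-2) + 3 + 3 + 0 = 2. So 0 ≥ 2, which is false.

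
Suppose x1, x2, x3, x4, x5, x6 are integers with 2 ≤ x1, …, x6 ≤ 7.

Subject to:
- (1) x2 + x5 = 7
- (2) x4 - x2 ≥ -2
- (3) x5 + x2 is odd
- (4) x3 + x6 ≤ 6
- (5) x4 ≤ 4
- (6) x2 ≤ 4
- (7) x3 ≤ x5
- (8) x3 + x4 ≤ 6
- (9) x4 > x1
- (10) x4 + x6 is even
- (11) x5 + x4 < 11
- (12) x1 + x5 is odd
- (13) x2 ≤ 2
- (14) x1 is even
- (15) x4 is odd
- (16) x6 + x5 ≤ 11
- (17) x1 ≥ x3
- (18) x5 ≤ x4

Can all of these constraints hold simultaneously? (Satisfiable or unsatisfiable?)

From constraint 13: x2 ≤ 2. From constraints 5 and 18: x5 ≤ x4 ≤ 4. Hence x2 + x5 ≤ 6. But constraint 1 requires x2 + x5 = 7, and 7 > 6. Contradiction.

Unsatisfiable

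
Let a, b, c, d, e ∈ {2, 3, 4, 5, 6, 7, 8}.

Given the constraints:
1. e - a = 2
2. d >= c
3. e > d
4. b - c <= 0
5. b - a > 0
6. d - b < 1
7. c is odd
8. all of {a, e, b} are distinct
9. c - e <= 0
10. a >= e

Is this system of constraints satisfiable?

Unsatisfiable

Constraints 4, 5, 9, and 10 give a < b, b ≤ c, c ≤ e, e ≤ a. Chaining: a < b ≤ c ≤ e ≤ a, which forces a < a — impossible.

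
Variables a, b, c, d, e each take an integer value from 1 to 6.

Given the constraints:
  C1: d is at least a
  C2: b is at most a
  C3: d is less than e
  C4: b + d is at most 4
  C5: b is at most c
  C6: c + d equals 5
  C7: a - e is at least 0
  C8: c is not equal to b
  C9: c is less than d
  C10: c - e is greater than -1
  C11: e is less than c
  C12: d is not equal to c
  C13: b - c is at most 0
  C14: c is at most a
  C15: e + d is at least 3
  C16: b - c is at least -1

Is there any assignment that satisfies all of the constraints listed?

Constraints 1, 3, 11, and 14 give e < c, c ≤ a, a ≤ d, d < e. Chaining: e < c ≤ a ≤ d < e, which forces e < e — impossible.

Unsatisfiable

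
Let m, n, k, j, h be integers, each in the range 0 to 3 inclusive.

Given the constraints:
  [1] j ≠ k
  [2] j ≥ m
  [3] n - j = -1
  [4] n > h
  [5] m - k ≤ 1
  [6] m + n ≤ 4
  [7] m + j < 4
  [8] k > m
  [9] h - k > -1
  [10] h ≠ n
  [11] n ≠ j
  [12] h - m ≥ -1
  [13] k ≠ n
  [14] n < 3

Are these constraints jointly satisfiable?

Satisfiable

Try m = 0, n = 2, k = 1, j = 3, h = 1.
Check constraint 3: n - j = -1; constraint 5: m - k = -1. The remaining constraints are straightforward to verify.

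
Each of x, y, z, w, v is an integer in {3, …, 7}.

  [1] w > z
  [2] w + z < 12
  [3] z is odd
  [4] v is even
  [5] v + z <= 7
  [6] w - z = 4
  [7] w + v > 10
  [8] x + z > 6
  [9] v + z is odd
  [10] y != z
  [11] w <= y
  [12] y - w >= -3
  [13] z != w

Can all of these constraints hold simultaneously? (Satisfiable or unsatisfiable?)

One satisfying assignment is x = 6, y = 7, z = 3, w = 7, v = 4.
For the less obvious constraints — constraint 2: w + z = 10; constraint 5: v + z = 7; constraint 6: w - z = 4 — and the others hold by inspection.

Satisfiable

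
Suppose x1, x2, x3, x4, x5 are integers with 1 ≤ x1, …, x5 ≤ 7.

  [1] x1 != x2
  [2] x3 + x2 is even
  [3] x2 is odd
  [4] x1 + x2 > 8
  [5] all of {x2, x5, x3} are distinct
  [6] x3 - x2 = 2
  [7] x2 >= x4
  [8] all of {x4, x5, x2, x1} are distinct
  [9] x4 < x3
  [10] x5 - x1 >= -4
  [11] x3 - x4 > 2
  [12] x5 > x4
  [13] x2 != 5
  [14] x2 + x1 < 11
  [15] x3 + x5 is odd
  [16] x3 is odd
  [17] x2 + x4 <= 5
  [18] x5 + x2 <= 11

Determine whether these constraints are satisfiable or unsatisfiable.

Satisfiable

The assignment x1 = 7, x2 = 3, x3 = 5, x4 = 1, x5 = 6 works:
  constraint 4 holds since x1 + x2 = 10.
  constraint 6 holds since x3 - x2 = 2.
The rest check out directly.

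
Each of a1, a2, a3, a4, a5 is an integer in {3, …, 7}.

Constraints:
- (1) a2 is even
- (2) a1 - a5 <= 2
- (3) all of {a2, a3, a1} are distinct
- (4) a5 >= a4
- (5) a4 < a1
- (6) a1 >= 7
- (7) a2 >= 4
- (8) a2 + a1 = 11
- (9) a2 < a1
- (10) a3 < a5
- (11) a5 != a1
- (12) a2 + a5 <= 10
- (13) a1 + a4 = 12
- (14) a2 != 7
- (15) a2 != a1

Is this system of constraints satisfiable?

Satisfiable

Setting (a1, a2, a3, a4, a5) = (7, 4, 3, 5, 5) satisfies everything: constraint 2: a1 - a5 = 2; constraint 8: a2 + a1 = 11; constraint 12: a2 + a5 = 9, and the others follow.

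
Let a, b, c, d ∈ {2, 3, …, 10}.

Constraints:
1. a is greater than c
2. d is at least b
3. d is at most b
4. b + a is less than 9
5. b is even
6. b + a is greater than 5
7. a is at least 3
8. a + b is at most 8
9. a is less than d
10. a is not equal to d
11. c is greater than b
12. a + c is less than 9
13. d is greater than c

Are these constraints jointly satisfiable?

Constraints 1, 3, 9, and 11 give d ≤ b, b < c, c < a, a < d. Chaining: d ≤ b < c < a < d, which forces d < d — impossible.

Unsatisfiable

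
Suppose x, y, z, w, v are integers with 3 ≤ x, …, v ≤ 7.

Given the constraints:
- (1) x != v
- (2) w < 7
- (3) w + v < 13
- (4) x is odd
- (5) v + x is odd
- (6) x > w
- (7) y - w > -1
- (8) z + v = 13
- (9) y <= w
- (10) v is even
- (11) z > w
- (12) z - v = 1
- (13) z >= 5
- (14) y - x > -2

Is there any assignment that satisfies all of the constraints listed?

Try x = 7, y = 6, z = 7, w = 6, v = 6.
Check constraint 3: w + v = 12; constraint 7: y - w = 0. The remaining constraints are straightforward to verify.

Satisfiable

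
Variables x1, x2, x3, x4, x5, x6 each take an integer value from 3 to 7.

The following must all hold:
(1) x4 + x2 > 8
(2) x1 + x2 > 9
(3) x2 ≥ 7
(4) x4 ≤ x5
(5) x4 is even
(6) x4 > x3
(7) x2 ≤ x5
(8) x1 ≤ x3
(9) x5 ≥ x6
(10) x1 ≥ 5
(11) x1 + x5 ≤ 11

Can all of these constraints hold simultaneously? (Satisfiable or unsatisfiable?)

From constraint 10: x1 ≥ 5. From constraints 3 and 7: x5 ≥ x2 ≥ 7. Hence x1 + x5 ≥ 12. But constraint 11 requires x1 + x5 ≤ 11, and 11 < 12. Contradiction.

Unsatisfiable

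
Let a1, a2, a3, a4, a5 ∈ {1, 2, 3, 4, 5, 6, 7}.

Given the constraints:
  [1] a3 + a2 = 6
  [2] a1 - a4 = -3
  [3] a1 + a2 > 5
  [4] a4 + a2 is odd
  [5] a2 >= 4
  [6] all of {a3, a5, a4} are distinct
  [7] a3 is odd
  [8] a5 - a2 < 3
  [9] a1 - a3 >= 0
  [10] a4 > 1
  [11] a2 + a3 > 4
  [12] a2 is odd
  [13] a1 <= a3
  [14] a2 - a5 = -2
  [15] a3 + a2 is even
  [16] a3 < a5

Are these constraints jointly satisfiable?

Satisfiable

One satisfying assignment is a1 = 1, a2 = 5, a3 = 1, a4 = 4, a5 = 7.
For the less obvious constraints — constraint 1: a3 + a2 = 6; constraint 2: a1 - a4 = -3 — and the others hold by inspection.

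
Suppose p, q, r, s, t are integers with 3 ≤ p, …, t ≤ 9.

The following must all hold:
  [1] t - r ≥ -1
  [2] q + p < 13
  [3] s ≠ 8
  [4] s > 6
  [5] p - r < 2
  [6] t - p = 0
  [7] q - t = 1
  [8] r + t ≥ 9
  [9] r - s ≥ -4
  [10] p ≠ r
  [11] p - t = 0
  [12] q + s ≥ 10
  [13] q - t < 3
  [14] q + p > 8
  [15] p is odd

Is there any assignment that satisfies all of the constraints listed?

The assignment p = 5, q = 6, r = 6, s = 7, t = 5 works:
  constraint 1 holds since t - r = -1.
  constraint 2 holds since q + p = 11.
  constraint 5 holds since p - r = -1.
The rest check out directly.

Satisfiable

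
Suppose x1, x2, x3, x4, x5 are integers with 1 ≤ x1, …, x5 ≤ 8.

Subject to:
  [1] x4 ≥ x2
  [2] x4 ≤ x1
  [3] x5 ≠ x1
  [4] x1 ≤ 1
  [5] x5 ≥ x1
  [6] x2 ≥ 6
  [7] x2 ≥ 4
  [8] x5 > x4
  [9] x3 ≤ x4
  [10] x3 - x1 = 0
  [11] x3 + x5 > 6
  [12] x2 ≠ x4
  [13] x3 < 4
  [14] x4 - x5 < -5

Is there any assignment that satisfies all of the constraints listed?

From constraints 1 and 6: x4 ≥ x2 and x2 ≥ 6, so x4 ≥ 6. From constraints 2 and 4: x4 ≤ x1 and x1 ≤ 1, so x4 ≤ 1. But 1 < 6, so no value of x4 works.

Unsatisfiable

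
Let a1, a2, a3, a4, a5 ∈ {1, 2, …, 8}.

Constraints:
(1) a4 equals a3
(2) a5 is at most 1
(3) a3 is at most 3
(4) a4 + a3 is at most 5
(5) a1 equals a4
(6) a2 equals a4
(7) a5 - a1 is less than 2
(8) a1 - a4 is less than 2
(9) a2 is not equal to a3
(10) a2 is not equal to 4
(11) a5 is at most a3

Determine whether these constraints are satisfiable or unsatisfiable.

Unsatisfiable

From constraints 1 and 6, a2 = a4 = a3, so a2 = a3. But constraint 9 says a2 ≠ a3. Contradiction.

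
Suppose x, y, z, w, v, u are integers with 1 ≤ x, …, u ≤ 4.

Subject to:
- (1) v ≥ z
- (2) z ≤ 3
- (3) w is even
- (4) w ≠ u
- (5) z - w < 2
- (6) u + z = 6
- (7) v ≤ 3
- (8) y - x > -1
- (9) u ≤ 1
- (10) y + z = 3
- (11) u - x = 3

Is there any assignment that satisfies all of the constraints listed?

From constraint 9: u ≤ 1. From constraint 2: z ≤ 3. Hence u + z ≤ 4. But constraint 6 requires u + z = 6, and 6 > 4. Contradiction.

Unsatisfiable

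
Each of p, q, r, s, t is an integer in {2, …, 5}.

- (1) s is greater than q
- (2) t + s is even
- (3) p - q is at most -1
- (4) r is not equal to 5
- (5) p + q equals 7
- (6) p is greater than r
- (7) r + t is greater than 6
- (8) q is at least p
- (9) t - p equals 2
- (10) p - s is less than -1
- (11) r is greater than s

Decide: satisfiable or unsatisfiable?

Constraints 1, 3, 6, and 11 give p < q, q < s, s < r, r < p. Chaining: p < q < s < r < p, which forces p < p — impossible.

Unsatisfiable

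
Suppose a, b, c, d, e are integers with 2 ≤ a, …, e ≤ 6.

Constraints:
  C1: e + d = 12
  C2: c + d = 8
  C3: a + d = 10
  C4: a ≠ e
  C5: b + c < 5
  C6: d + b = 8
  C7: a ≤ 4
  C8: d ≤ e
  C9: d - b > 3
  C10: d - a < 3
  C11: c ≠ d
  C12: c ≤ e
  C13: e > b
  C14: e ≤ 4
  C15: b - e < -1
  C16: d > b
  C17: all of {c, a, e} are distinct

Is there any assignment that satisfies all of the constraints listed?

Unsatisfiable

From constraint 7: a ≤ 4. From constraints 8 and 14: d ≤ e ≤ 4. Hence a + d ≤ 8. But constraint 3 requires a + d = 10, and 10 > 8. Contradiction.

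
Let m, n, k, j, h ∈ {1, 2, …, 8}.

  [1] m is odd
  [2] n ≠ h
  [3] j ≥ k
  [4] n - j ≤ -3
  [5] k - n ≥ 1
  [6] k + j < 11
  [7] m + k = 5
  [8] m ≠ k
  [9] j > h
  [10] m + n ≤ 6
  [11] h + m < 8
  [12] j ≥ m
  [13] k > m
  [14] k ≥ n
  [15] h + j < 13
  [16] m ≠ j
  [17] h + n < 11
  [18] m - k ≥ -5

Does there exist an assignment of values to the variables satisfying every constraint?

Satisfiable

One satisfying assignment is m = 1, n = 3, k = 4, j = 6, h = 5.
For the less obvious constraints — constraint 4: n - j = -3; constraint 5: k - n = 1 — and the others hold by inspection.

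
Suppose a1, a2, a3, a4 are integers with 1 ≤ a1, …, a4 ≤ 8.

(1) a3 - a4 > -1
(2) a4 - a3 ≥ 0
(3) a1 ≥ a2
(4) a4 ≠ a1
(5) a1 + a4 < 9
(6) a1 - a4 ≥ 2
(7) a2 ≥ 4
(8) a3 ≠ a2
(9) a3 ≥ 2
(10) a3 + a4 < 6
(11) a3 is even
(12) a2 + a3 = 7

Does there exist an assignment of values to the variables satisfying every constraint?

Setting (a1, a2, a3, a4) = (6, 5, 2, 2) satisfies everything: constraint 1: a3 - a4 = 0; constraint 2: a4 - a3 = 0, and the others follow.

Satisfiable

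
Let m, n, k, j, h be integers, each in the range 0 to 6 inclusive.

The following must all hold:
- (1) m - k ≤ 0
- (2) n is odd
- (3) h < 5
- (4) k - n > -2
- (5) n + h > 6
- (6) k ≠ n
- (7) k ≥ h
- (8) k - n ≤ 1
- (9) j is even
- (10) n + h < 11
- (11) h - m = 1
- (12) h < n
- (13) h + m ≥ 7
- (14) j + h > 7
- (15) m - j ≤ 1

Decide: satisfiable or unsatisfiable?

Satisfiable

Try m = 3, n = 5, k = 4, j = 4, h = 4.
Check constraint 1: m - k = -1; constraint 4: k - n = -1; constraint 5: n + h = 9. The remaining constraints are straightforward to verify.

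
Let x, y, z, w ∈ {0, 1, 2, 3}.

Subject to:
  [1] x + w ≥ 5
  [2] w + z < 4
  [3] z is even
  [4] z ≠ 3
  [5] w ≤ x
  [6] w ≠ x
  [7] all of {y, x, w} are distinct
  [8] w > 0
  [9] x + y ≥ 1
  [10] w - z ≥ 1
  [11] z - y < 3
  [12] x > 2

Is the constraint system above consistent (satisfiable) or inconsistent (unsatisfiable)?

Satisfiable

Take x = 3, y = 0, z = 0, w = 2. Then constraint 1: x + w = 5; constraint 2: w + z = 2; constraint 9: x + y = 3, and every other listed constraint is also met.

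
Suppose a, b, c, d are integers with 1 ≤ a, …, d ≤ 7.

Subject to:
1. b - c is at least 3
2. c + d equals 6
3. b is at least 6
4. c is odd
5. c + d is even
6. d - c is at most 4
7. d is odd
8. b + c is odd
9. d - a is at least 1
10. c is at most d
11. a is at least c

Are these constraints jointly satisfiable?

Take a = 1, b = 6, c = 1, d = 5. Then constraint 1: b - c = 5; constraint 2: c + d = 6; constraint 6: d - c = 4, and every other listed constraint is also met.

Satisfiable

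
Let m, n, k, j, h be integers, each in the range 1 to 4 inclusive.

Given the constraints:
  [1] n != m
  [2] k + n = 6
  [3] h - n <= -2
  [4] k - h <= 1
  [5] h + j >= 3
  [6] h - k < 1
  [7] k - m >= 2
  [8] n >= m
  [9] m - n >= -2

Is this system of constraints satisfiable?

Constraints 3, 4, 7, and 9 give m − n ≥ -2, n − h ≥ 2, h − k ≥ -1, k − m ≥ 2.
Adding all 4 inequalities: the left sides telescope to 0, and the right sides sum to (-2) + 2 + (-1) + 2 = 1. So 0 ≥ 1, which is false.

Unsatisfiable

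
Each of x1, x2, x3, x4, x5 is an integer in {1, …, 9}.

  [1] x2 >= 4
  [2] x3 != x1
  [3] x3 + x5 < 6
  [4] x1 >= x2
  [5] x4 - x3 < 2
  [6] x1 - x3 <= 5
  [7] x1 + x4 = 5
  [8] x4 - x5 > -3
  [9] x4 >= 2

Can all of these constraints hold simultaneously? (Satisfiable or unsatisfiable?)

Unsatisfiable

From constraints 1 and 4: x1 ≥ x2 ≥ 4. From constraint 9: x4 ≥ 2. Hence x1 + x4 ≥ 6. But constraint 7 requires x1 + x4 = 5, and 5 < 6. Contradiction.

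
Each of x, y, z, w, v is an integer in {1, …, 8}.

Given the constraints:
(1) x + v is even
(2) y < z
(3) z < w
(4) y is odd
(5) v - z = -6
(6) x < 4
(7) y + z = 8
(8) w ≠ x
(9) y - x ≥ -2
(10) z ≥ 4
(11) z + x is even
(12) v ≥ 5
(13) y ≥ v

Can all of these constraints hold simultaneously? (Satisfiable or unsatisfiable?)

Unsatisfiable

From constraints 12 and 13: y ≥ v ≥ 5. From constraint 10: z ≥ 4. Hence y + z ≥ 9. But constraint 7 requires y + z = 8, and 8 < 9. Contradiction.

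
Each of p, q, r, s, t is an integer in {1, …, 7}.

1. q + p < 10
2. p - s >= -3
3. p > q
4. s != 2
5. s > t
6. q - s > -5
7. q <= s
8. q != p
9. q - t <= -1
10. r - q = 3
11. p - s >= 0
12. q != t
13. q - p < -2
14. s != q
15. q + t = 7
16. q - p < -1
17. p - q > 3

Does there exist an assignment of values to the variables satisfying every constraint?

The assignment p = 6, q = 2, r = 5, s = 6, t = 5 works:
  constraint 1 holds since q + p = 8.
  constraint 2 holds since p - s = 0.
The rest check out directly.

Satisfiable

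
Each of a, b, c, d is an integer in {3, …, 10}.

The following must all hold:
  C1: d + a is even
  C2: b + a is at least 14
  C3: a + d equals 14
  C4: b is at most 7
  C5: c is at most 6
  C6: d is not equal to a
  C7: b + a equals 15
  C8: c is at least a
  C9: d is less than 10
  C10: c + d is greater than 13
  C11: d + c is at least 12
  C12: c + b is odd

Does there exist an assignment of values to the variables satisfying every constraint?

From constraint 4: b ≤ 7. From constraints 5 and 8: a ≤ c ≤ 6. Hence b + a ≤ 13. But constraint 7 requires b + a = 15, and 15 > 13. Contradiction.

Unsatisfiable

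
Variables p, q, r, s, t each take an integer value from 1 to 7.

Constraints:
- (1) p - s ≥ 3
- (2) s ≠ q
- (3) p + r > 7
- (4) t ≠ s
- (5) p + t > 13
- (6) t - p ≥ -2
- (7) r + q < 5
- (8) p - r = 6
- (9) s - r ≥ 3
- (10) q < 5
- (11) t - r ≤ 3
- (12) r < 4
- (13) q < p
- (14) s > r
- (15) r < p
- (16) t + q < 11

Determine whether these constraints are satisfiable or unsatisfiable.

Unsatisfiable

Constraints 1, 6, 9, and 11 give r − t ≥ -3, t − p ≥ -2, p − s ≥ 3, s − r ≥ 3.
Adding all 4 inequalities: the left sides telescope to 0, and the right sides sum to (-3) + (-2) + 3 + 3 = 1. So 0 ≥ 1, which is false.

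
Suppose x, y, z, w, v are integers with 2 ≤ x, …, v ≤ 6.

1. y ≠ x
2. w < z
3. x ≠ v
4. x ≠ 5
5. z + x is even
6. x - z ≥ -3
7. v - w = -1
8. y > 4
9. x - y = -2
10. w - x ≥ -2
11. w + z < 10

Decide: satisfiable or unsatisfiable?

Satisfiable

Setting (x, y, z, w, v) = (4, 6, 6, 3, 2) satisfies everything: constraint 6: x - z = -2; constraint 7: v - w = -1, and the others follow.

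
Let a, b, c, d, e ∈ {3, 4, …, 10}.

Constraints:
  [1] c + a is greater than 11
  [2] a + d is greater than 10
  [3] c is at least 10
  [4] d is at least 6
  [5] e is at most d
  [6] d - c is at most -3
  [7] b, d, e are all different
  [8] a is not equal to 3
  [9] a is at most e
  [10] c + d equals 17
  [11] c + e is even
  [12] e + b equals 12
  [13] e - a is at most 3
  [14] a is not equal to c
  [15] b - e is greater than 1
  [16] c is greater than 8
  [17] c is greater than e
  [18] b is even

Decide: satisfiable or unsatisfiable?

Take a = 4, b = 8, c = 10, d = 7, e = 4. Then constraint 1: c + a = 14; constraint 2: a + d = 11, and every other listed constraint is also met.

Satisfiable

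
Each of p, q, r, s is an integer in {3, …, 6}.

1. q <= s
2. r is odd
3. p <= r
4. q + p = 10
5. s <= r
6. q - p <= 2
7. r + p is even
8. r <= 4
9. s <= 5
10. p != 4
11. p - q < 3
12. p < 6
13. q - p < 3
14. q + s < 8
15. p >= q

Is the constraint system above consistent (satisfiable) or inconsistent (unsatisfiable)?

From constraints 1 and 9: q ≤ s ≤ 5. From constraints 3 and 8: p ≤ r ≤ 4. Hence q + p ≤ 9. But constraint 4 requires q + p = 10, and 10 > 9. Contradiction.

Unsatisfiable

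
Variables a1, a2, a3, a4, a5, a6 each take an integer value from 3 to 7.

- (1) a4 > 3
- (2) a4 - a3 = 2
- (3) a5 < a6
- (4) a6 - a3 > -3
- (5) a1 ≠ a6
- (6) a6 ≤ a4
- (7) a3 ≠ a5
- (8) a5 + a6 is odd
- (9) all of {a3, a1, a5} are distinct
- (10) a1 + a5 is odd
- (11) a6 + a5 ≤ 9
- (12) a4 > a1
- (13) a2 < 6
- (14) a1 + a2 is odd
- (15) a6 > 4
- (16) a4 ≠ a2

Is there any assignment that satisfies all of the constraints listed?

The assignment a1 = 3, a2 = 4, a3 = 5, a4 = 7, a5 = 4, a6 = 5 works:
  constraint 2 holds since a4 - a3 = 2.
  constraint 4 holds since a6 - a3 = 0.
The rest check out directly.

Satisfiable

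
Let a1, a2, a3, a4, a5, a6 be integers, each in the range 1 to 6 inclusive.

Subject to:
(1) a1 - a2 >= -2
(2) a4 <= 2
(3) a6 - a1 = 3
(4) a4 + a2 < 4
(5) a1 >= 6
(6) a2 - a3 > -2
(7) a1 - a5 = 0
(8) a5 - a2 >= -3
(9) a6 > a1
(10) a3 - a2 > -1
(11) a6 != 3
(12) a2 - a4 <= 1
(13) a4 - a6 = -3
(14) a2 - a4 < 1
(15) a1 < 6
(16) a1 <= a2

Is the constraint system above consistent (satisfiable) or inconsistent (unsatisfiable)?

From constraint 5: a1 ≥ 6. From constraint 15: a1 ≤ 5. But 5 < 6, so no value of a1 works.

Unsatisfiable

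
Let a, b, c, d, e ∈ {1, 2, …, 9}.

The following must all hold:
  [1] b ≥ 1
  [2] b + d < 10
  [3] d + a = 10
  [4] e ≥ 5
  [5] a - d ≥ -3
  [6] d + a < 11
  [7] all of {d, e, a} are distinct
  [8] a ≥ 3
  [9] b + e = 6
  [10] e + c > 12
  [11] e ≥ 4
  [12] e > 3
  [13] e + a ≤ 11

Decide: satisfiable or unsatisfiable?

Satisfiable

Try a = 4, b = 1, c = 8, d = 6, e = 5.
Check constraint 2: b + d = 7; constraint 3: d + a = 10. The remaining constraints are straightforward to verify.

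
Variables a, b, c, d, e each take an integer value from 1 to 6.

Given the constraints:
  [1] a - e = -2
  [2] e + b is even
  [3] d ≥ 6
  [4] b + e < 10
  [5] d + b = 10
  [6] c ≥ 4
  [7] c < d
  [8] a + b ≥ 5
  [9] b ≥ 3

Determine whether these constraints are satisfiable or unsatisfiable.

Satisfiable

Take a = 2, b = 4, c = 5, d = 6, e = 4. Then constraint 1: a - e = -2; constraint 4: b + e = 8; constraint 5: d + b = 10, and every other listed constraint is also met.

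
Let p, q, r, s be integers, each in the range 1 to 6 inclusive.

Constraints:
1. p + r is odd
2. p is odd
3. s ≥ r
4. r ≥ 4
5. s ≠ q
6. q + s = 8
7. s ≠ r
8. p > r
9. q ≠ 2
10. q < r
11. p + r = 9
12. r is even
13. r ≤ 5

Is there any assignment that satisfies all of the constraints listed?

Satisfiable

The assignment p = 5, q = 3, r = 4, s = 5 works:
  constraint 1 holds since p + r = 9 is odd.
  constraint 6 holds since q + s = 8.
  constraint 11 holds since p + r = 9.
The rest check out directly.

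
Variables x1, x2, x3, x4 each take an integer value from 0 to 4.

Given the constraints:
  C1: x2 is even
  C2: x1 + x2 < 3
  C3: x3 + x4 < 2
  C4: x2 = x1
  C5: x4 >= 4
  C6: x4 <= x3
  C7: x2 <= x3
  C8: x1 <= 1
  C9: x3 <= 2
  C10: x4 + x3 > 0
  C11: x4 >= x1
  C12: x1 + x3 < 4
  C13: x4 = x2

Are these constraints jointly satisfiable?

From constraints 5 and 6: x3 ≥ x4 and x4 ≥ 4, so x3 ≥ 4. From constraint 9: x3 ≤ 2. But 2 < 4, so no value of x3 works.

Unsatisfiable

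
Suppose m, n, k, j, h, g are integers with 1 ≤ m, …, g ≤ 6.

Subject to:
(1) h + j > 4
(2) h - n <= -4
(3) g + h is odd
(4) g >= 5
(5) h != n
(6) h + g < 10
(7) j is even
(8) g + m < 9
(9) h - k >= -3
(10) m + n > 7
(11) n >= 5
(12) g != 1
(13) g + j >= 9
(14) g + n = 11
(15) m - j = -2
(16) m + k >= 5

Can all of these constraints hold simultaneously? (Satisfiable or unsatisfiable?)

One satisfying assignment is m = 2, n = 6, k = 5, j = 4, h = 2, g = 5.
For the less obvious constraints — constraint 1: h + j = 6; constraint 2: h - n = -4; constraint 6: h + g = 7 — and the others hold by inspection.

Satisfiable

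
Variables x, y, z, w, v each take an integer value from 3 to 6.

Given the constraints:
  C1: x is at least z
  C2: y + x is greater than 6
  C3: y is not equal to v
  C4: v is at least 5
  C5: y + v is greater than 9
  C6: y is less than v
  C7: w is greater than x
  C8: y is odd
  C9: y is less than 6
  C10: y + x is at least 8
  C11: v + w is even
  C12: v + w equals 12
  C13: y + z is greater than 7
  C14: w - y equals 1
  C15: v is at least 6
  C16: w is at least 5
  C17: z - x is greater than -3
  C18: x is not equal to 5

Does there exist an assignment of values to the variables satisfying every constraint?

Setting (x, y, z, w, v) = (4, 5, 3, 6, 6) satisfies everything: constraint 2: y + x = 9; constraint 5: y + v = 11, and the others follow.

Satisfiable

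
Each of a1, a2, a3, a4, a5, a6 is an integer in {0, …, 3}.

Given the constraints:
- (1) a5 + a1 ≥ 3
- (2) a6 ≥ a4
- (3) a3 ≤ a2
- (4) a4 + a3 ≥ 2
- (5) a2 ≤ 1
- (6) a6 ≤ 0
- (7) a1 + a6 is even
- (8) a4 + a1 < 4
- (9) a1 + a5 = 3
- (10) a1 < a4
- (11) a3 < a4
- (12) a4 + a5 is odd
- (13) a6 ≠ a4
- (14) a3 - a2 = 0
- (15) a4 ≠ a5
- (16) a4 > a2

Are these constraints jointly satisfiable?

Unsatisfiable

From constraints 2 and 6: a4 ≤ a6 ≤ 0. From constraints 3 and 5: a3 ≤ a2 ≤ 1. Hence a4 + a3 ≤ 1. But constraint 4 requires a4 + a3 ≥ 2, and 2 > 1. Contradiction.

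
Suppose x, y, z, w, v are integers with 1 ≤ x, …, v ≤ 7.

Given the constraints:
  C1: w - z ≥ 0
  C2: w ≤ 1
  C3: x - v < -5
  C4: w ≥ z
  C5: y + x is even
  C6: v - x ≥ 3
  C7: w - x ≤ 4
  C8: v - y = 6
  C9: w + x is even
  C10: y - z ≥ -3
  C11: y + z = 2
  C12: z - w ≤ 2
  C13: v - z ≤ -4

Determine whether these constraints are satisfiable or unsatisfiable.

Constraints 6, 7, 12, and 13 give w − z ≥ -2, z − v ≥ 4, v − x ≥ 3, x − w ≥ -4.
Adding all 4 inequalities: the left sides telescope to 0, and the right sides sum to (-2) + 4 + 3 + (-4) = 1. So 0 ≥ 1, which is false.

Unsatisfiable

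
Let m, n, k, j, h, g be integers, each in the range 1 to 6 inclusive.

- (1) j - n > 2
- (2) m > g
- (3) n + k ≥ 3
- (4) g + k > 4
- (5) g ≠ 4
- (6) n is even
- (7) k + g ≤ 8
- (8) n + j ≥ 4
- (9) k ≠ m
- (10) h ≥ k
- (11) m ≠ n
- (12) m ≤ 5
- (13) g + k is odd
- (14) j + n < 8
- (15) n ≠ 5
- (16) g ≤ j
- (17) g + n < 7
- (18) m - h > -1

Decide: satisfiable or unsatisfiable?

Try m = 5, n = 2, k = 3, j = 5, h = 5, g = 2.
Check constraint 1: j - n = 3; constraint 3: n + k = 5. The remaining constraints are straightforward to verify.

Satisfiable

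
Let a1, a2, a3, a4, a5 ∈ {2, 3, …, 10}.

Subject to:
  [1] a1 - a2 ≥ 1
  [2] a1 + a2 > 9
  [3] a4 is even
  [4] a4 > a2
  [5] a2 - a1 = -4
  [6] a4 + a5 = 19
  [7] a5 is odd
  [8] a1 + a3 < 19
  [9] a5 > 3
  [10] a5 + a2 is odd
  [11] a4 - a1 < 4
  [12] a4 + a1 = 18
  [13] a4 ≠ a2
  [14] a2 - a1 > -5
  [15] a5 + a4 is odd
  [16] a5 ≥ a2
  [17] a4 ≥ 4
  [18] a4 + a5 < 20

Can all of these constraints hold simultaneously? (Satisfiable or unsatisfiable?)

The assignment a1 = 8, a2 = 4, a3 = 8, a4 = 10, a5 = 9 works:
  constraint 1 holds since a1 - a2 = 4.
  constraint 2 holds since a1 + a2 = 12.
  constraint 5 holds since a2 - a1 = -4.
The rest check out directly.

Satisfiable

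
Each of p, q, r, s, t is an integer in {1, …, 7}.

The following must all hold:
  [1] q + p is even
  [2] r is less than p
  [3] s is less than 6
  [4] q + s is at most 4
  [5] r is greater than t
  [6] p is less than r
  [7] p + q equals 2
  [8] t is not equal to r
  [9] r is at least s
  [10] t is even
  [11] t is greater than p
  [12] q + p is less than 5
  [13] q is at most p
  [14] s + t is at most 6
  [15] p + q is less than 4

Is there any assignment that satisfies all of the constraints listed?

Constraints 2, 5, and 11 give p < t, t < r, r < p. Chaining: p < t < r < p, which forces p < p — impossible.

Unsatisfiable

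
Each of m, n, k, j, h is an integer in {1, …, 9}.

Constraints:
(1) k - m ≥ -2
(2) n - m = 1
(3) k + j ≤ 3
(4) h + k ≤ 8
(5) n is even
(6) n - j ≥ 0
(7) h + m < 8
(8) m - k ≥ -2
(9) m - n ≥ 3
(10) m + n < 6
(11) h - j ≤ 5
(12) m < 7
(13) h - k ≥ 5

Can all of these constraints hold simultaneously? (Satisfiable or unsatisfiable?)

Constraints 1, 6, 9, 11, and 13 give j − h ≥ -5, h − k ≥ 5, k − m ≥ -2, m − n ≥ 3, n − j ≥ 0.
Adding all 5 inequalities: the left sides telescope to 0, and the right sides sum to (-5) + 5 + (-2) + 3 + 0 = 1. So 0 ≥ 1, which is false.

Unsatisfiable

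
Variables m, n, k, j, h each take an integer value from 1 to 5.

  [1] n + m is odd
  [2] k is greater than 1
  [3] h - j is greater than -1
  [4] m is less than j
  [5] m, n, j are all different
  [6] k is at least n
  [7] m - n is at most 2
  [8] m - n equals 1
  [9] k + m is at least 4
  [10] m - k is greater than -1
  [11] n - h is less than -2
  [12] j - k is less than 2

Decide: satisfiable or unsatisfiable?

Satisfiable

Setting (m, n, k, j, h) = (2, 1, 2, 3, 5) satisfies everything: constraint 3: h - j = 2; constraint 7: m - n = 1; constraint 8: m - n = 1, and the others follow.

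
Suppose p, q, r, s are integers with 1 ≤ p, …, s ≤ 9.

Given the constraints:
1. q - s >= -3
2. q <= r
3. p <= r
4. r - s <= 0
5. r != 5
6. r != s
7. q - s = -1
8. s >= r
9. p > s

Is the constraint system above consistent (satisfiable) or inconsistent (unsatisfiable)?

Constraints 3, 4, and 9 give s < p, p ≤ r, r ≤ s. Chaining: s < p ≤ r ≤ s, which forces s < s — impossible.

Unsatisfiable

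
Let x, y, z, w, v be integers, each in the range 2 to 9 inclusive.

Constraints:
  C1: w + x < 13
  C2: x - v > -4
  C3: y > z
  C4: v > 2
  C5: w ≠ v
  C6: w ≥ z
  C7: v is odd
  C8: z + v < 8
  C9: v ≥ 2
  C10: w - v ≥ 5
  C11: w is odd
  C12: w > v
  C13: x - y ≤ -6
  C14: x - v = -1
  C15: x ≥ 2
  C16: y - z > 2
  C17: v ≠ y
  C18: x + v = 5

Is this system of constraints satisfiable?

Satisfiable

One satisfying assignment is x = 2, y = 9, z = 4, w = 9, v = 3.
For the less obvious constraints — constraint 1: w + x = 11; constraint 2: x - v = -1 — and the others hold by inspection.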